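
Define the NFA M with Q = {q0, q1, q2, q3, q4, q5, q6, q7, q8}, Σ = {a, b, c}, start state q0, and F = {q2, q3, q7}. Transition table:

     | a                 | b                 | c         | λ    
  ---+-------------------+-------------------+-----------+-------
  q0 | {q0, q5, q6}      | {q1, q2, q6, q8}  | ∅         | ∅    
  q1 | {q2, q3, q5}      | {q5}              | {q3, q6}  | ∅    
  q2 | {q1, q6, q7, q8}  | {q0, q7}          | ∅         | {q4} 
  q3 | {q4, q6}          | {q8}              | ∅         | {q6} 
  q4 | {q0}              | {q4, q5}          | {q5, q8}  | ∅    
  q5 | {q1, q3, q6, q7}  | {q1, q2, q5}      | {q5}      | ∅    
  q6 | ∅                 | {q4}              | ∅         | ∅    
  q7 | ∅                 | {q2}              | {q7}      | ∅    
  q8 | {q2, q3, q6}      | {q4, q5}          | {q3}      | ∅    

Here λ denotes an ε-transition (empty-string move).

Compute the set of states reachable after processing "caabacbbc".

Start in {q0}.
Read 'c': q0→∅; now ∅.
The set is empty and remains empty for the remaining 8 symbols.

∅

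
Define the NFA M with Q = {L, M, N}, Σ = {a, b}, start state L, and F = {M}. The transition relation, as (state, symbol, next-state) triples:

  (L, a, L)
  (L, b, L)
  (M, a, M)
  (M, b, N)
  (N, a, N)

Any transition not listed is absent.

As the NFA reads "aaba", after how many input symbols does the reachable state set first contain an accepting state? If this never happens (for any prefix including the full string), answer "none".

Start in {L}.
Read 'a': {L} → {L}.
Read 'a': {L} → {L}.
Read 'b': {L} → {L}.
Read 'a': {L} → {L}.
No reachable set along the way intersects F.

none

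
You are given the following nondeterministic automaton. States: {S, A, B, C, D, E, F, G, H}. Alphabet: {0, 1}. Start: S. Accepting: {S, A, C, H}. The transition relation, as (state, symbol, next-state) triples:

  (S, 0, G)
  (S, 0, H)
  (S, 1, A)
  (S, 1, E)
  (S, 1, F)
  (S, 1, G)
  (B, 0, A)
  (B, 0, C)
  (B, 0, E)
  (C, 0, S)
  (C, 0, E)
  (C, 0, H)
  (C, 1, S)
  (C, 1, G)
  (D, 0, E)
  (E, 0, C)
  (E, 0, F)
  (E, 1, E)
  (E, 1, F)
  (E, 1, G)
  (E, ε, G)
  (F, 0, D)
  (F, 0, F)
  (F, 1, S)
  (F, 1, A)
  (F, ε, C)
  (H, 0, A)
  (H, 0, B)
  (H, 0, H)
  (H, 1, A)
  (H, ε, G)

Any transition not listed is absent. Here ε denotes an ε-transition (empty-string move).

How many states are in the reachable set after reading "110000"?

Start in {S}.
Read '1': S→{A, E, F, G}; union {A, E, F, G}; ε-closure = {A, C, E, F, G}.
Read '1': A→∅, C→{S, G}, E→{E, F, G}, F→{S, A}, G→∅; union {S, A, E, F, G}; ε-closure = {S, A, C, E, F, G}.
Read '0': S→{G, H}, A→∅, C→{S, E, H}, E→{C, F}, F→{D, F}, G→∅; now {S, C, D, E, F, G, H}.
Read '0': S→{G, H}, C→{S, E, H}, D→{E}, E→{C, F}, F→{D, F}, G→∅, H→{A, B, H}; now {S, A, B, C, D, E, F, G, H}.
Read '0': S→{G, H}, A→∅, B→{A, C, E}, C→{S, E, H}, D→{E}, E→{C, F}, F→{D, F}, G→∅, H→{A, B, H}; now {S, A, B, C, D, E, F, G, H}.
Read '0': S→{G, H}, A→∅, B→{A, C, E}, C→{S, E, H}, D→{E}, E→{C, F}, F→{D, F}, G→∅, H→{A, B, H}; now {S, A, B, C, D, E, F, G, H}.
That set has 9 states.

9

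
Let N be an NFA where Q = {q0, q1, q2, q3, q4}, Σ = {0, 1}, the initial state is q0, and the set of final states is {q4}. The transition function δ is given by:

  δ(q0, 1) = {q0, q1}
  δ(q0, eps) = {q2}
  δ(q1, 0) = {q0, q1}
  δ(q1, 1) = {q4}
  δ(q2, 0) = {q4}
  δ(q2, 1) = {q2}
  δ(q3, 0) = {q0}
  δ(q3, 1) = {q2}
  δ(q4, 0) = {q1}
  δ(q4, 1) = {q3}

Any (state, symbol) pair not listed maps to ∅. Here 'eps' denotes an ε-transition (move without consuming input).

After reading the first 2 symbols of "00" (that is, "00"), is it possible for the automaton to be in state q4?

Start: ε-closure({q0}) = {q0, q2}.
Read '0': q0→∅, q2→{q4}; now {q4}.
Read '0': q4→{q1}; now {q1}.
State q4 is not in {q1}.

No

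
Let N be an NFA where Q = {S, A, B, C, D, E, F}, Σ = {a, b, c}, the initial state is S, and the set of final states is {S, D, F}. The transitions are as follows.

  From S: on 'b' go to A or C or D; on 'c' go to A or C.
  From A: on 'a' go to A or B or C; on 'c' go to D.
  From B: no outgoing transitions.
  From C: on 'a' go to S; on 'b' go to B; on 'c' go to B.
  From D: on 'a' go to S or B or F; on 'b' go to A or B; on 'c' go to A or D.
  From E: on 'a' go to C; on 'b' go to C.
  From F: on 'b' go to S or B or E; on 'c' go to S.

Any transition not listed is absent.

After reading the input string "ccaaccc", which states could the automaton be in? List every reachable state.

∅

Start in {S}.
Read 'c': S→{A, C}; now {A, C}.
Read 'c': A→{D}, C→{B}; now {B, D}.
Read 'a': B→∅, D→{S, B, F}; now {S, B, F}.
Read 'a': S→∅, B→∅, F→∅; now ∅.
The set is empty and remains empty for the remaining 3 symbols.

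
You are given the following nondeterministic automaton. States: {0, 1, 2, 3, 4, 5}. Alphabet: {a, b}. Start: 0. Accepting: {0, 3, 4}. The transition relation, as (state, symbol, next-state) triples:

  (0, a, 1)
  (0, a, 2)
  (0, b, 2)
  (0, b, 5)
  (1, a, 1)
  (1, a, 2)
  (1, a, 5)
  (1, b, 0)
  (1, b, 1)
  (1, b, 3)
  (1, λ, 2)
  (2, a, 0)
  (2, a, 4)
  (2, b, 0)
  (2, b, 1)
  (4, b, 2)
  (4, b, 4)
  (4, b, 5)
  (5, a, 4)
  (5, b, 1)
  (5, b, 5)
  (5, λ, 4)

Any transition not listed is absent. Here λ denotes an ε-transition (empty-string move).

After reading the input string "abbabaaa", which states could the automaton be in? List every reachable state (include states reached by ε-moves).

{0, 1, 2, 4, 5}

Start in {0}.
Read 'a': {0} → {1, 2}.
Read 'b': {1, 2} → {0, 1, 2, 3}.
Read 'b': {0, 1, 2, 3} → {0, 1, 2, 3, 4, 5}.
Read 'a': {0, 1, 2, 3, 4, 5} → {0, 1, 2, 4, 5}.
Read 'b': {0, 1, 2, 4, 5} → {0, 1, 2, 3, 4, 5}.
Read 'a': {0, 1, 2, 3, 4, 5} → {0, 1, 2, 4, 5}.
Read 'a': {0, 1, 2, 4, 5} → {0, 1, 2, 4, 5}.
Read 'a': {0, 1, 2, 4, 5} → {0, 1, 2, 4, 5}.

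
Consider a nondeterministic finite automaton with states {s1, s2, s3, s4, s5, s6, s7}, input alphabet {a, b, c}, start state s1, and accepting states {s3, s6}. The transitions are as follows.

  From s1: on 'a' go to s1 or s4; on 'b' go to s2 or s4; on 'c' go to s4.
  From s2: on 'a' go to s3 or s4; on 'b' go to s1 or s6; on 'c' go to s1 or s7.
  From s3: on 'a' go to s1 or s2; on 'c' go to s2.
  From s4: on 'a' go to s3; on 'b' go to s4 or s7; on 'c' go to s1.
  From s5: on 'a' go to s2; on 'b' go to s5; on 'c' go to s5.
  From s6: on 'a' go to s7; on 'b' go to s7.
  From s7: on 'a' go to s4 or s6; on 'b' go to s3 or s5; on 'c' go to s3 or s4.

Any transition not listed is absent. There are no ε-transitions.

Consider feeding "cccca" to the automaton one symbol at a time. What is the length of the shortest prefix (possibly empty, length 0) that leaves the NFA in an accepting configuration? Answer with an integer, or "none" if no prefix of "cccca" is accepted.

Start in {s1}.
Read 'c': {s1} → {s4}.
Read 'c': {s4} → {s1}.
Read 'c': {s1} → {s4}.
Read 'c': {s4} → {s1}.
Read 'a': {s1} → {s1, s4}.
No reachable set along the way intersects F.

none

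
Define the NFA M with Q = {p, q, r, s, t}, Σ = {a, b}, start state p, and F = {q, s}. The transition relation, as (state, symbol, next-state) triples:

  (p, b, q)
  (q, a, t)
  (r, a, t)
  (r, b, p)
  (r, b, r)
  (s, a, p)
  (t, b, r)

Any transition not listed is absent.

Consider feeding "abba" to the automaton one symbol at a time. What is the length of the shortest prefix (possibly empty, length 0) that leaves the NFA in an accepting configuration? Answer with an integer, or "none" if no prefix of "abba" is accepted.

none

Start in {p}.
Read 'a': p→∅; now ∅.
The set is empty and remains empty for the remaining 3 symbols.
No reachable set along the way intersects F.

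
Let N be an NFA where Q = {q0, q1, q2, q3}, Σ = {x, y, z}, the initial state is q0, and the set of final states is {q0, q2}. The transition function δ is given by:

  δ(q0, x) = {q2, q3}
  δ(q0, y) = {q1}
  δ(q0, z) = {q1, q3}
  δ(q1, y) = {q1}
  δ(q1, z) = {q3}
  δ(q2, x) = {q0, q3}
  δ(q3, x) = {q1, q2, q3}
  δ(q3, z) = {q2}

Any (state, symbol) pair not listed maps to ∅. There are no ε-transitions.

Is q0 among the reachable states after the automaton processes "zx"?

Start in {q0}.
Read 'z': q0→{q1, q3}; now {q1, q3}.
Read 'x': q1→∅, q3→{q1, q2, q3}; now {q1, q2, q3}.
State q0 is not in {q1, q2, q3}.

No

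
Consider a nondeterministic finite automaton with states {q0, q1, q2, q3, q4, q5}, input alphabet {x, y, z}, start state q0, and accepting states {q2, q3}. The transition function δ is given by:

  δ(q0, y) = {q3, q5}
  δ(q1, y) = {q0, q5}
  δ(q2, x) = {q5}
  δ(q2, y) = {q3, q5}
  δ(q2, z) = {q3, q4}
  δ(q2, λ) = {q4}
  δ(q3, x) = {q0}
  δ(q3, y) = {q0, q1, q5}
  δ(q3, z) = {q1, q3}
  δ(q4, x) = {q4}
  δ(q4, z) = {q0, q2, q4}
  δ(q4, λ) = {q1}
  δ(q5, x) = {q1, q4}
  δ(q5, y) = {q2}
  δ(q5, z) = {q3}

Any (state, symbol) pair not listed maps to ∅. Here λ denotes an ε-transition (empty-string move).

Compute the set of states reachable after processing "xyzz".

∅

Start in {q0}.
Read 'x': q0→∅; now ∅.
The set is empty and remains empty for the remaining 3 symbols.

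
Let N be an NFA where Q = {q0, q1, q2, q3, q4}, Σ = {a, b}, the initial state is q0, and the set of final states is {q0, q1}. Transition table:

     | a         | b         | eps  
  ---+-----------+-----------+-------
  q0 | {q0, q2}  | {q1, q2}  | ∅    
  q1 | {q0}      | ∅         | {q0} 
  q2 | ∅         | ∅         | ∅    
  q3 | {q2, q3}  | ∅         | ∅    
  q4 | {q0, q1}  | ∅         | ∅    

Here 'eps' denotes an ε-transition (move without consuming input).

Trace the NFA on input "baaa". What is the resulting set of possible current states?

Start in {q0}.
Read 'b': {q0} → {q0, q1, q2}.
Read 'a': {q0, q1, q2} → {q0, q2}.
Read 'a': {q0, q2} → {q0, q2}.
Read 'a': {q0, q2} → {q0, q2}.

{q0, q2}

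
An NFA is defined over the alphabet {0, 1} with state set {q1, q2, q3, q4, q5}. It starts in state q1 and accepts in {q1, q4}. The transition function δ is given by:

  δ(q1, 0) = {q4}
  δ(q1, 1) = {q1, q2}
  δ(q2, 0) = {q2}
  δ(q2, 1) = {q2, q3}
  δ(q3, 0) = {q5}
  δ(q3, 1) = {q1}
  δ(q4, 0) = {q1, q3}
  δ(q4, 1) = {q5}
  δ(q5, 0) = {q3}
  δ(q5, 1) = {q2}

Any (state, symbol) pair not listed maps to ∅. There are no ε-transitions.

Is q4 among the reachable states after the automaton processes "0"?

Yes

Start in {q1}.
Read '0': q1→{q4}; now {q4}.
State q4 is in {q4}.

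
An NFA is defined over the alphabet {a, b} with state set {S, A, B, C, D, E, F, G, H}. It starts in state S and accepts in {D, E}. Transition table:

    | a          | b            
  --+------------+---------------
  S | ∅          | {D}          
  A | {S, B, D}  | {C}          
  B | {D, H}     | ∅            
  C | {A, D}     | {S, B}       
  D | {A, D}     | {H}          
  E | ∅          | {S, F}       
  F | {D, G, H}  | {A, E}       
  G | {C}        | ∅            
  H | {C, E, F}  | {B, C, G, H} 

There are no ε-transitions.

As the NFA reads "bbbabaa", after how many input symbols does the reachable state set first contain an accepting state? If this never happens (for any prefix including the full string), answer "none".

1

Start in {S}.
Read 'b': S→{D}; now {D}.
None of the earlier sets intersect F, but {D} does.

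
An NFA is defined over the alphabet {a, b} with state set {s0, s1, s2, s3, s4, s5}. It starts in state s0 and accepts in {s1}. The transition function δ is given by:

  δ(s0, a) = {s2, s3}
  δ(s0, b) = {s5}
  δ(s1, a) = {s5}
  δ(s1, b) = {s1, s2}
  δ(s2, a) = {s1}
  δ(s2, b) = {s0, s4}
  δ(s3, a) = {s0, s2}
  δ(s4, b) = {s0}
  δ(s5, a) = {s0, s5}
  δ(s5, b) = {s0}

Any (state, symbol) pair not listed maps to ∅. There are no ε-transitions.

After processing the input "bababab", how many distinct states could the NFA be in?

3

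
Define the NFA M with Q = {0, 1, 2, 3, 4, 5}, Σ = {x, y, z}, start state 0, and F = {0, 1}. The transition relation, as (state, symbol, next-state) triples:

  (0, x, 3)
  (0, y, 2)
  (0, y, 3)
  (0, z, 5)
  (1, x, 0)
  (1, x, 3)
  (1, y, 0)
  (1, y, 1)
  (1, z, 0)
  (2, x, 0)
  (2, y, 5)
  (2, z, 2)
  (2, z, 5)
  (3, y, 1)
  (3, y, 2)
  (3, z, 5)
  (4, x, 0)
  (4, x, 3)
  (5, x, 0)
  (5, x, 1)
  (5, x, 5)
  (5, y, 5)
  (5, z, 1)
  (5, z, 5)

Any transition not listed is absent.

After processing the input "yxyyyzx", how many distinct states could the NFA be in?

Start in {0}.
Read 'y': 0→{2, 3}; now {2, 3}.
Read 'x': 2→{0}, 3→∅; now {0}.
Read 'y': 0→{2, 3}; now {2, 3}.
Read 'y': 2→{5}, 3→{1, 2}; now {1, 2, 5}.
Read 'y': 1→{0, 1}, 2→{5}, 5→{5}; now {0, 1, 5}.
Read 'z': 0→{5}, 1→{0}, 5→{1, 5}; now {0, 1, 5}.
Read 'x': 0→{3}, 1→{0, 3}, 5→{0, 1, 5}; now {0, 1, 3, 5}.
That set has 4 states.

4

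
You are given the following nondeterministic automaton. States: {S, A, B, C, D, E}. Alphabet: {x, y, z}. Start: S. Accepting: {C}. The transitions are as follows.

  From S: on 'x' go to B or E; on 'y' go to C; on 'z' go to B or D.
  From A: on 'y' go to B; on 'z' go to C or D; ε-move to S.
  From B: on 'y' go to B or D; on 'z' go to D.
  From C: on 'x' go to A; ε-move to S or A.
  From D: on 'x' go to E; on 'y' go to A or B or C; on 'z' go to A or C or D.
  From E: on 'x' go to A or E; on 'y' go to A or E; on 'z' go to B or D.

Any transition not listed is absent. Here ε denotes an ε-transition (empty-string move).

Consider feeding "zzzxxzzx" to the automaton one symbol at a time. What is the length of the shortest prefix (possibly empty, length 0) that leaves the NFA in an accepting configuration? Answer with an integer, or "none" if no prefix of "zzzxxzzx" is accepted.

Start in {S}.
Read 'z': S→{B, D}; now {B, D}.
Read 'z': B→{D}, D→{A, C, D}; union {A, C, D}; ε-closure = {S, A, C, D}.
None of the earlier sets intersect F, but {S, A, C, D} does.

2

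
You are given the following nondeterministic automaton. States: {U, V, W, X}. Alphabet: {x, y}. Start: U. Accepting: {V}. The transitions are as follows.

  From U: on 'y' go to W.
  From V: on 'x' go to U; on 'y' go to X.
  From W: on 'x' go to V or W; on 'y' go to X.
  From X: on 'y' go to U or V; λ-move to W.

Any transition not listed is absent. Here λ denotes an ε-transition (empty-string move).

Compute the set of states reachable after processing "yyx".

Start in {U}.
Read 'y': U→{W}; now {W}.
Read 'y': W→{X}; union {X}; ε-closure = {W, X}.
Read 'x': W→{V, W}, X→∅; now {V, W}.

{V, W}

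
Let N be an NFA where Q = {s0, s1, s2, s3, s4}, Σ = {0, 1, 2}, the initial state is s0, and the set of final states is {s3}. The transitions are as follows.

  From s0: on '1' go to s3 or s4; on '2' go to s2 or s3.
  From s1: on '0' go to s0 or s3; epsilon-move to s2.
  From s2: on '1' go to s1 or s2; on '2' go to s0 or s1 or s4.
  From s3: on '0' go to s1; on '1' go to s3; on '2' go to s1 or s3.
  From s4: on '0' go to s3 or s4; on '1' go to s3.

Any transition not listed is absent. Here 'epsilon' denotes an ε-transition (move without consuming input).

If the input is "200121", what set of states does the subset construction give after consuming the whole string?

Start in {s0}.
Read '2': {s0} → {s2, s3}.
Read '0': {s2, s3} → {s1, s2}.
Read '0': {s1, s2} → {s0, s3}.
Read '1': {s0, s3} → {s3, s4}.
Read '2': {s3, s4} → {s1, s2, s3}.
Read '1': {s1, s2, s3} → {s1, s2, s3}.

{s1, s2, s3}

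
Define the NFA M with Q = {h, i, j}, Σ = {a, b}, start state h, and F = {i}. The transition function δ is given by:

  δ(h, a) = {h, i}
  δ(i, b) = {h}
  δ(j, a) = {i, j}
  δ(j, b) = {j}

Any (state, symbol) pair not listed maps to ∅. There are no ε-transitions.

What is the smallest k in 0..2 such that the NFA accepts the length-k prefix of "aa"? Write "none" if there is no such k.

1

Start in {h}.
Read 'a': {h} → {h, i}.
None of the earlier sets intersect F, but {h, i} does.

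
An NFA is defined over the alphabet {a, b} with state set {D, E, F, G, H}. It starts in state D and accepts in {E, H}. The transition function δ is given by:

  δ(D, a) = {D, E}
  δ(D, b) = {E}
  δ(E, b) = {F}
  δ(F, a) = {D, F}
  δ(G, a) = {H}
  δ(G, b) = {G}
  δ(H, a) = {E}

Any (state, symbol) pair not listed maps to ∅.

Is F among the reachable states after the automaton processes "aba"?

Start in {D}.
Read 'a': D→{D, E}; now {D, E}.
Read 'b': D→{E}, E→{F}; now {E, F}.
Read 'a': E→∅, F→{D, F}; now {D, F}.
State F is in {D, F}.

Yes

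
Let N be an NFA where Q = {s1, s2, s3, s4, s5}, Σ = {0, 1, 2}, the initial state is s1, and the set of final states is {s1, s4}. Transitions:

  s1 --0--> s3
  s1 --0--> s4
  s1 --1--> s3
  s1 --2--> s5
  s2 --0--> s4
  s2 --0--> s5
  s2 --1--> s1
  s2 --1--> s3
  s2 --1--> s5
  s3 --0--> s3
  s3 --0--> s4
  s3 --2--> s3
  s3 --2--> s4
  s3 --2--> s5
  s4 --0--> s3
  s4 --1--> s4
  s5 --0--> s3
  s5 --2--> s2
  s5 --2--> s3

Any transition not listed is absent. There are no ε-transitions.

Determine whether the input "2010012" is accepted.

Start in {s1}.
Read '2': s1→{s5}; now {s5}.
Read '0': s5→{s3}; now {s3}.
Read '1': s3→∅; now ∅.
The set is empty and remains empty for the remaining 4 symbols.
The final set ∅ contains no accepting state.

No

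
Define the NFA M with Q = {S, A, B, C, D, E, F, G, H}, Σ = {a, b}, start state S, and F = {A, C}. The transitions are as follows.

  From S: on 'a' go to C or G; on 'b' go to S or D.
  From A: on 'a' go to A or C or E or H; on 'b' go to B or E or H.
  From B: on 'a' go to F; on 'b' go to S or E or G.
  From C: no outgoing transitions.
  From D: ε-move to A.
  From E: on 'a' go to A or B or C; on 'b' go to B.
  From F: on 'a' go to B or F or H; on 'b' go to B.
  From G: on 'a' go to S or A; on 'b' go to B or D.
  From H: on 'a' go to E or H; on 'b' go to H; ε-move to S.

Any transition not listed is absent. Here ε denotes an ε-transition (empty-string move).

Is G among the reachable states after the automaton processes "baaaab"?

Yes

Start in {S}.
Read 'b': {S} → {S, A, D}.
Read 'a': {S, A, D} → {S, A, C, E, G, H}.
Read 'a': {S, A, C, E, G, H} → {S, A, B, C, E, G, H}.
Read 'a': {S, A, B, C, E, G, H} → {S, A, B, C, E, F, G, H}.
Read 'a': {S, A, B, C, E, F, G, H} → {S, A, B, C, E, F, G, H}.
Read 'b': {S, A, B, C, E, F, G, H} → {S, A, B, D, E, G, H}.
State G is in {S, A, B, D, E, G, H}.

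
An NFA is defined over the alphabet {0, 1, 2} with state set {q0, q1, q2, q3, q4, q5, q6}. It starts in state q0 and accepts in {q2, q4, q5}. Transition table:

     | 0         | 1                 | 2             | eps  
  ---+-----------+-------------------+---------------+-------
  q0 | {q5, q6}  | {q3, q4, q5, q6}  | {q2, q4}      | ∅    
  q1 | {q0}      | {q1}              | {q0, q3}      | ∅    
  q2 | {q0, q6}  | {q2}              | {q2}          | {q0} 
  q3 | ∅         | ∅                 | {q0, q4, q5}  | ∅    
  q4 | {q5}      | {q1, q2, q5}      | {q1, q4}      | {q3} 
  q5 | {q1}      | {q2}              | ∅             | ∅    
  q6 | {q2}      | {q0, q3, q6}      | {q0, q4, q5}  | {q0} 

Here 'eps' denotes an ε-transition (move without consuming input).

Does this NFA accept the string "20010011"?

Yes

Start in {q0}.
Read '2': q0→{q2, q4}; union {q2, q4}; ε-closure = {q0, q2, q3, q4}.
Read '0': q0→{q5, q6}, q2→{q0, q6}, q3→∅, q4→{q5}; now {q0, q5, q6}.
Read '0': q0→{q5, q6}, q5→{q1}, q6→{q2}; union {q1, q2, q5, q6}; ε-closure = {q0, q1, q2, q5, q6}.
Read '1': q0→{q3, q4, q5, q6}, q1→{q1}, q2→{q2}, q5→{q2}, q6→{q0, q3, q6}; now {q0, q1, q2, q3, q4, q5, q6}.
Read '0': q0→{q5, q6}, q1→{q0}, q2→{q0, q6}, q3→∅, q4→{q5}, q5→{q1}, q6→{q2}; now {q0, q1, q2, q5, q6}.
Read '0': q0→{q5, q6}, q1→{q0}, q2→{q0, q6}, q5→{q1}, q6→{q2}; now {q0, q1, q2, q5, q6}.
Read '1': q0→{q3, q4, q5, q6}, q1→{q1}, q2→{q2}, q5→{q2}, q6→{q0, q3, q6}; now {q0, q1, q2, q3, q4, q5, q6}.
Read '1': q0→{q3, q4, q5, q6}, q1→{q1}, q2→{q2}, q3→∅, q4→{q1, q2, q5}, q5→{q2}, q6→{q0, q3, q6}; now {q0, q1, q2, q3, q4, q5, q6}.
The final set {q0, q1, q2, q3, q4, q5, q6} contains the accepting states q2, q4, q5.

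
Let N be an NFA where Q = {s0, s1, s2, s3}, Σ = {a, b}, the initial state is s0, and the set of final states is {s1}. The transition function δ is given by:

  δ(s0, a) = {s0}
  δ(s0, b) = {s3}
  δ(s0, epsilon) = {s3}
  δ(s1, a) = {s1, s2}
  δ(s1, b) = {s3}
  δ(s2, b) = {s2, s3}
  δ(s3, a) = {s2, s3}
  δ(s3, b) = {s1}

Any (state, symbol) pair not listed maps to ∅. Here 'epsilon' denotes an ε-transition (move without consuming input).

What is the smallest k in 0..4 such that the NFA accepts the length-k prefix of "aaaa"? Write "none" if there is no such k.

none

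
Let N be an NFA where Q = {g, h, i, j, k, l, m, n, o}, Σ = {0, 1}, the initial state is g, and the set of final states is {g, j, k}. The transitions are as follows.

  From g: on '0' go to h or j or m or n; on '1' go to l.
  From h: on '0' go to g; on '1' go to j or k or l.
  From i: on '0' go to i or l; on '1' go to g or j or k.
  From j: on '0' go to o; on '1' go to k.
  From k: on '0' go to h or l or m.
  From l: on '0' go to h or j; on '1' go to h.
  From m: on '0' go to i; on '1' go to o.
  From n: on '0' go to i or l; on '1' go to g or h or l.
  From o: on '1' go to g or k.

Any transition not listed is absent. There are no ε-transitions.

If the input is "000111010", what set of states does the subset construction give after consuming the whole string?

{g, h, j, l, m, n, o}

Start in {g}.
Read '0': g→{h, j, m, n}; now {h, j, m, n}.
Read '0': h→{g}, j→{o}, m→{i}, n→{i, l}; now {g, i, l, o}.
Read '0': g→{h, j, m, n}, i→{i, l}, l→{h, j}, o→∅; now {h, i, j, l, m, n}.
Read '1': h→{j, k, l}, i→{g, j, k}, j→{k}, l→{h}, m→{o}, n→{g, h, l}; now {g, h, j, k, l, o}.
Read '1': g→{l}, h→{j, k, l}, j→{k}, k→∅, l→{h}, o→{g, k}; now {g, h, j, k, l}.
Read '1': g→{l}, h→{j, k, l}, j→{k}, k→∅, l→{h}; now {h, j, k, l}.
Read '0': h→{g}, j→{o}, k→{h, l, m}, l→{h, j}; now {g, h, j, l, m, o}.
Read '1': g→{l}, h→{j, k, l}, j→{k}, l→{h}, m→{o}, o→{g, k}; now {g, h, j, k, l, o}.
Read '0': g→{h, j, m, n}, h→{g}, j→{o}, k→{h, l, m}, l→{h, j}, o→∅; now {g, h, j, l, m, n, o}.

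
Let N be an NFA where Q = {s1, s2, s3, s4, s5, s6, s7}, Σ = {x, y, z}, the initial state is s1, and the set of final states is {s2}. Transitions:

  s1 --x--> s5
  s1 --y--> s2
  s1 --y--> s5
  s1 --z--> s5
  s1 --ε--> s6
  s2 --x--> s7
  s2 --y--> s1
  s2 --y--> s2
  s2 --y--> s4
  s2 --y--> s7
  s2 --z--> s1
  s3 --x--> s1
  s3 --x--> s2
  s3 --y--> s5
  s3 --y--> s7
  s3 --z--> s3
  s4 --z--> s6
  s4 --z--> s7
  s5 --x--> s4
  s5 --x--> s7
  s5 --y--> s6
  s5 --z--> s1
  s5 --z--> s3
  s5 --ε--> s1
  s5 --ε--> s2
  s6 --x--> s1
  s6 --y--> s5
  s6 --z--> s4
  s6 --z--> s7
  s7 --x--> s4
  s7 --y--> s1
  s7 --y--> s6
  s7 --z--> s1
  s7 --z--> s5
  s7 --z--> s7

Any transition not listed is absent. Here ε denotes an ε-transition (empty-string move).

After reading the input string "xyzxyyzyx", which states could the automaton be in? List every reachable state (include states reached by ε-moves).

{s1, s2, s4, s5, s6, s7}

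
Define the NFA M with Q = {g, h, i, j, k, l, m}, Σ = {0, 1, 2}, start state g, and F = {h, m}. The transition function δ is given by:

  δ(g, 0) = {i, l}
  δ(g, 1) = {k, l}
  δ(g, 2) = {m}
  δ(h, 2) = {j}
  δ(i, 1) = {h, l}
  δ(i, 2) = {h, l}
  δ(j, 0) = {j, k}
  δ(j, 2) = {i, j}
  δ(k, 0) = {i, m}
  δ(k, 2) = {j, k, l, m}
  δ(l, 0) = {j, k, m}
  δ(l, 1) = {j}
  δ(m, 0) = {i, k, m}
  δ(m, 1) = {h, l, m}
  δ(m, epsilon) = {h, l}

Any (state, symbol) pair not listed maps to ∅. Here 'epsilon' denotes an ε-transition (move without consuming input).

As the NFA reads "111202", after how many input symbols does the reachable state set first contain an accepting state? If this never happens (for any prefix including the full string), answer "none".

none

Start in {g}.
Read '1': {g} → {k, l}.
Read '1': {k, l} → {j}.
Read '1': {j} → ∅.
The set is empty and remains empty for the remaining 3 symbols.
No reachable set along the way intersects F.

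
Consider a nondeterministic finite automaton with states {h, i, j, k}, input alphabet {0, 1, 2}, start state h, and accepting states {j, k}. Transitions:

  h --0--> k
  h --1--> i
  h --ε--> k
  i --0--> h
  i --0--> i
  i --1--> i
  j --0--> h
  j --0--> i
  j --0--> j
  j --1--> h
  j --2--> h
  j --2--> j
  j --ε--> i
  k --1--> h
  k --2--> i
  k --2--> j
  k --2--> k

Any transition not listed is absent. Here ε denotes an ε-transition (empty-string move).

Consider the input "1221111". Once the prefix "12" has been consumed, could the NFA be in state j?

Start: ε-closure({h}) = {h, k}.
Read '1': {h, k} → {h, i, k}.
Read '2': {h, i, k} → {i, j, k}.
State j is in {i, j, k}.

Yes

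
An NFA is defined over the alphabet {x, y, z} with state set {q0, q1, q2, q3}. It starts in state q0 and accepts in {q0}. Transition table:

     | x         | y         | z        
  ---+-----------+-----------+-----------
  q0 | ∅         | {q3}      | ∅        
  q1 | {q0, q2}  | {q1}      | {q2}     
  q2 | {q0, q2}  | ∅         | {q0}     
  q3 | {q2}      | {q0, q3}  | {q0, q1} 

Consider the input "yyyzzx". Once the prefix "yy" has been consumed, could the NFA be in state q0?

Start in {q0}.
Read 'y': q0→{q3}; now {q3}.
Read 'y': q3→{q0, q3}; now {q0, q3}.
State q0 is in {q0, q3}.

Yes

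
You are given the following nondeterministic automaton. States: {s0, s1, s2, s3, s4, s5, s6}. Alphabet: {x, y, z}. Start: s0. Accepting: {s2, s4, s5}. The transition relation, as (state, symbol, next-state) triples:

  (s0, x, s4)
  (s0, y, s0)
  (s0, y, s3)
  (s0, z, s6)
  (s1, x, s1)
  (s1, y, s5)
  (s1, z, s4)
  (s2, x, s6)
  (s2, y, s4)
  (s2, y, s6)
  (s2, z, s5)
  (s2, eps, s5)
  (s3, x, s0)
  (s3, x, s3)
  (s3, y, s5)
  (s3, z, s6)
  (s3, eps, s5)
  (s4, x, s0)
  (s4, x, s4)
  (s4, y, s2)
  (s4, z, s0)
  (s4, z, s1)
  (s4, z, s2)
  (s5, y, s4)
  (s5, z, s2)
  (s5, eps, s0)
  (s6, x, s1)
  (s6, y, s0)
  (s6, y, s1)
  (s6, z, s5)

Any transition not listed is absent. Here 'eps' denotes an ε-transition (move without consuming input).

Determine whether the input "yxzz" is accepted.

Yes

Start in {s0}.
Read 'y': {s0} → {s0, s3, s5}.
Read 'x': {s0, s3, s5} → {s0, s3, s4, s5}.
Read 'z': {s0, s3, s4, s5} → {s0, s1, s2, s5, s6}.
Read 'z': {s0, s1, s2, s5, s6} → {s0, s2, s4, s5, s6}.
The final set {s0, s2, s4, s5, s6} contains the accepting states s2, s4, s5.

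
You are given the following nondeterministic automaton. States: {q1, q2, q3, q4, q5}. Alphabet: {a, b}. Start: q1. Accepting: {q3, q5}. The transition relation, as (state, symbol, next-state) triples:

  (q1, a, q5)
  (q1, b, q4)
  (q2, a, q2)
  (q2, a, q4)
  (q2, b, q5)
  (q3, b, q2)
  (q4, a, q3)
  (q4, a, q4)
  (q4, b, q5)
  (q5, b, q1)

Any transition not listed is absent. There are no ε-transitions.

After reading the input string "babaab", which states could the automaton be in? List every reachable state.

Start in {q1}.
Read 'b': q1→{q4}; now {q4}.
Read 'a': q4→{q3, q4}; now {q3, q4}.
Read 'b': q3→{q2}, q4→{q5}; now {q2, q5}.
Read 'a': q2→{q2, q4}, q5→∅; now {q2, q4}.
Read 'a': q2→{q2, q4}, q4→{q3, q4}; now {q2, q3, q4}.
Read 'b': q2→{q5}, q3→{q2}, q4→{q5}; now {q2, q5}.

{q2, q5}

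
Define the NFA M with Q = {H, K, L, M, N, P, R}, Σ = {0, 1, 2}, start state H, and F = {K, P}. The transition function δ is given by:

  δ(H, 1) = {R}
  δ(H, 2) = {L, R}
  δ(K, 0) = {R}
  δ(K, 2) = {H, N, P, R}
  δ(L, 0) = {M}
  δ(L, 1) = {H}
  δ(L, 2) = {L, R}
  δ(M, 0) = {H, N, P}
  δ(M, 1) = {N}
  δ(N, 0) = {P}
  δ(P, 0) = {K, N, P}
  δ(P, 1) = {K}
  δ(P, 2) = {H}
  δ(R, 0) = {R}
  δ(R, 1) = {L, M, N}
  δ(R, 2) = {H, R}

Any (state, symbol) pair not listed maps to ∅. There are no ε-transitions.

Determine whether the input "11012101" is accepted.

Start in {H}.
Read '1': H→{R}; now {R}.
Read '1': R→{L, M, N}; now {L, M, N}.
Read '0': L→{M}, M→{H, N, P}, N→{P}; now {H, M, N, P}.
Read '1': H→{R}, M→{N}, N→∅, P→{K}; now {K, N, R}.
Read '2': K→{H, N, P, R}, N→∅, R→{H, R}; now {H, N, P, R}.
Read '1': H→{R}, N→∅, P→{K}, R→{L, M, N}; now {K, L, M, N, R}.
Read '0': K→{R}, L→{M}, M→{H, N, P}, N→{P}, R→{R}; now {H, M, N, P, R}.
Read '1': H→{R}, M→{N}, N→∅, P→{K}, R→{L, M, N}; now {K, L, M, N, R}.
The final set {K, L, M, N, R} contains the accepting state K.

Yes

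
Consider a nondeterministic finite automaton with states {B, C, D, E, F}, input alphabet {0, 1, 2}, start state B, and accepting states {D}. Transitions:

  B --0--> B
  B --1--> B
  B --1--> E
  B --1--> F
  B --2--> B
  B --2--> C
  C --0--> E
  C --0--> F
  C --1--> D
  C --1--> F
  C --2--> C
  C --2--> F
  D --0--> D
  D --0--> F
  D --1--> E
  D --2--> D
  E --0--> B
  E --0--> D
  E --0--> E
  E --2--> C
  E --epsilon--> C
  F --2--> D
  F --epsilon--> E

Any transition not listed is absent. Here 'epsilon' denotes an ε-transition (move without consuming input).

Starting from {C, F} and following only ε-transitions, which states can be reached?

{C, E, F}

Begin with {C, F}.
ε-move F → E; add E.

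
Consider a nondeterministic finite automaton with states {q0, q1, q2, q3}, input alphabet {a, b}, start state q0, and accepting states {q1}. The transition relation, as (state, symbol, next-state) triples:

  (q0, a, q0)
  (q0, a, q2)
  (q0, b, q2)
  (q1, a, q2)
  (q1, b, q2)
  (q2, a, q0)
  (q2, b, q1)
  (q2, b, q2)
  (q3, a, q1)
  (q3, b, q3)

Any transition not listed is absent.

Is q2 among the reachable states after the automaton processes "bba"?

Yes

Start in {q0}.
Read 'b': q0→{q2}; now {q2}.
Read 'b': q2→{q1, q2}; now {q1, q2}.
Read 'a': q1→{q2}, q2→{q0}; now {q0, q2}.
State q2 is in {q0, q2}.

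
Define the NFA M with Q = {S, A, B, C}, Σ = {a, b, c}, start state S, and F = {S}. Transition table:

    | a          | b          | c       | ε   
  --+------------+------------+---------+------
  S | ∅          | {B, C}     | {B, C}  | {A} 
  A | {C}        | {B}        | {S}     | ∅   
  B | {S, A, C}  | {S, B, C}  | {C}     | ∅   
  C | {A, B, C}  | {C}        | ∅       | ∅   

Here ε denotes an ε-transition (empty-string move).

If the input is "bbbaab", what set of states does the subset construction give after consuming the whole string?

Start: ε-closure({S}) = {S, A}.
Read 'b': S→{B, C}, A→{B}; now {B, C}.
Read 'b': B→{S, B, C}, C→{C}; union {S, B, C}; ε-closure = {S, A, B, C}.
Read 'b': S→{B, C}, A→{B}, B→{S, B, C}, C→{C}; union {S, B, C}; ε-closure = {S, A, B, C}.
Read 'a': S→∅, A→{C}, B→{S, A, C}, C→{A, B, C}; now {S, A, B, C}.
Read 'a': S→∅, A→{C}, B→{S, A, C}, C→{A, B, C}; now {S, A, B, C}.
Read 'b': S→{B, C}, A→{B}, B→{S, B, C}, C→{C}; union {S, B, C}; ε-closure = {S, A, B, C}.

{S, A, B, C}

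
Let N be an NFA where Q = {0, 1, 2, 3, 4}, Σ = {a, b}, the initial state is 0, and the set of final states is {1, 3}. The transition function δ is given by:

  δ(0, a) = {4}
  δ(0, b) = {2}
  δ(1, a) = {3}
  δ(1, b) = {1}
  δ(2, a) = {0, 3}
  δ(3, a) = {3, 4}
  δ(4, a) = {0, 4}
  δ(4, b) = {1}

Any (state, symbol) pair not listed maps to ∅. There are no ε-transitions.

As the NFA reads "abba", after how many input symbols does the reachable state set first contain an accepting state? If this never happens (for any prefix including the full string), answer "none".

Start in {0}.
Read 'a': {0} → {4}.
Read 'b': {4} → {1}.
None of the earlier sets intersect F, but {1} does.

2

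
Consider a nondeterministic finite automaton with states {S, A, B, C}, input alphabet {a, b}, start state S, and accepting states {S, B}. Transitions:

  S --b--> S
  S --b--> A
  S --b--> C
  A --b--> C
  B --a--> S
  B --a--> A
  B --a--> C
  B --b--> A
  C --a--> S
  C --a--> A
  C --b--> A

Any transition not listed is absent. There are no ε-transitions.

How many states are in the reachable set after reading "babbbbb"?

Start in {S}.
Read 'b': {S} → {S, A, C}.
Read 'a': {S, A, C} → {S, A}.
Read 'b': {S, A} → {S, A, C}.
Read 'b': {S, A, C} → {S, A, C}.
Read 'b': {S, A, C} → {S, A, C}.
Read 'b': {S, A, C} → {S, A, C}.
Read 'b': {S, A, C} → {S, A, C}.
That set has 3 states.

3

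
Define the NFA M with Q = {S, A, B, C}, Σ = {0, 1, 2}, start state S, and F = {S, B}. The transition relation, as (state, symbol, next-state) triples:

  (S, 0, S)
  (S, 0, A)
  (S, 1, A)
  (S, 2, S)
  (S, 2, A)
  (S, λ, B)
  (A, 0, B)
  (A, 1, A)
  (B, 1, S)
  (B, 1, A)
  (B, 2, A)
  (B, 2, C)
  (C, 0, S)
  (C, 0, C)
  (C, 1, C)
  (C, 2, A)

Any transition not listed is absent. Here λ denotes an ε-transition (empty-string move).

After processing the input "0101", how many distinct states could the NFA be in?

3

Start: ε-closure({S}) = {S, B}.
Read '0': {S, B} → {S, A, B}.
Read '1': {S, A, B} → {S, A, B}.
Read '0': {S, A, B} → {S, A, B}.
Read '1': {S, A, B} → {S, A, B}.
That set has 3 states.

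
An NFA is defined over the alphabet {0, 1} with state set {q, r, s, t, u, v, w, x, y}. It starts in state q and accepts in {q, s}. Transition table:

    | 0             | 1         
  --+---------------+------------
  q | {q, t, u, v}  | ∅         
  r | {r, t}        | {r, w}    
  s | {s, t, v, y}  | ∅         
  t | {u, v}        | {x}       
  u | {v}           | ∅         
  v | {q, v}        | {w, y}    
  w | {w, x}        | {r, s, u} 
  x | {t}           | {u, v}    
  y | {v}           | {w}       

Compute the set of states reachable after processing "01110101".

Start in {q}.
Read '0': q→{q, t, u, v}; now {q, t, u, v}.
Read '1': q→∅, t→{x}, u→∅, v→{w, y}; now {w, x, y}.
Read '1': w→{r, s, u}, x→{u, v}, y→{w}; now {r, s, u, v, w}.
Read '1': r→{r, w}, s→∅, u→∅, v→{w, y}, w→{r, s, u}; now {r, s, u, w, y}.
Read '0': r→{r, t}, s→{s, t, v, y}, u→{v}, w→{w, x}, y→{v}; now {r, s, t, v, w, x, y}.
Read '1': r→{r, w}, s→∅, t→{x}, v→{w, y}, w→{r, s, u}, x→{u, v}, y→{w}; now {r, s, u, v, w, x, y}.
Read '0': r→{r, t}, s→{s, t, v, y}, u→{v}, v→{q, v}, w→{w, x}, x→{t}, y→{v}; now {q, r, s, t, v, w, x, y}.
Read '1': q→∅, r→{r, w}, s→∅, t→{x}, v→{w, y}, w→{r, s, u}, x→{u, v}, y→{w}; now {r, s, u, v, w, x, y}.

{r, s, u, v, w, x, y}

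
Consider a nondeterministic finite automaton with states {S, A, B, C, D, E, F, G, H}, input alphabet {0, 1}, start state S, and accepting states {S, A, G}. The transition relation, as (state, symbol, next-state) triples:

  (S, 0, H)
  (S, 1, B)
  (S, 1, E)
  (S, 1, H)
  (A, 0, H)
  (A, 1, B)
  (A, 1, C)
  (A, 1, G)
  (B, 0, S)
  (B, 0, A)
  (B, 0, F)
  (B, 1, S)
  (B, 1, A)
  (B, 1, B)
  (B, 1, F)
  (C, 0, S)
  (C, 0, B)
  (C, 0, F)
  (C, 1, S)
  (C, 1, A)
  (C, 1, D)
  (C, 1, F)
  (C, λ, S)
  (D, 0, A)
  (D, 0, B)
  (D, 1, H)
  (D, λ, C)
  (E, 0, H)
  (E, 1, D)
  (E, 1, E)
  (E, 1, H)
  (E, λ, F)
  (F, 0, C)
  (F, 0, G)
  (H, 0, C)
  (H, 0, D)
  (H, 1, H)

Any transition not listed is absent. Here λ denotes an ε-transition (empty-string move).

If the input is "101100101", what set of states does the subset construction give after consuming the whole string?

{S, A, B, C, D, E, F, G, H}

Start in {S}.
Read '1': S→{B, E, H}; union {B, E, H}; ε-closure = {B, E, F, H}.
Read '0': B→{S, A, F}, E→{H}, F→{C, G}, H→{C, D}; now {S, A, C, D, F, G, H}.
Read '1': S→{B, E, H}, A→{B, C, G}, C→{S, A, D, F}, D→{H}, F→∅, G→∅, H→{H}; now {S, A, B, C, D, E, F, G, H}.
Read '1': S→{B, E, H}, A→{B, C, G}, B→{S, A, B, F}, C→{S, A, D, F}, D→{H}, E→{D, E, H}, F→∅, G→∅, H→{H}; now {S, A, B, C, D, E, F, G, H}.
Read '0': S→{H}, A→{H}, B→{S, A, F}, C→{S, B, F}, D→{A, B}, E→{H}, F→{C, G}, G→∅, H→{C, D}; now {S, A, B, C, D, F, G, H}.
Read '0': S→{H}, A→{H}, B→{S, A, F}, C→{S, B, F}, D→{A, B}, F→{C, G}, G→∅, H→{C, D}; now {S, A, B, C, D, F, G, H}.
Read '1': S→{B, E, H}, A→{B, C, G}, B→{S, A, B, F}, C→{S, A, D, F}, D→{H}, F→∅, G→∅, H→{H}; now {S, A, B, C, D, E, F, G, H}.
Read '0': S→{H}, A→{H}, B→{S, A, F}, C→{S, B, F}, D→{A, B}, E→{H}, F→{C, G}, G→∅, H→{C, D}; now {S, A, B, C, D, F, G, H}.
Read '1': S→{B, E, H}, A→{B, C, G}, B→{S, A, B, F}, C→{S, A, D, F}, D→{H}, F→∅, G→∅, H→{H}; now {S, A, B, C, D, E, F, G, H}.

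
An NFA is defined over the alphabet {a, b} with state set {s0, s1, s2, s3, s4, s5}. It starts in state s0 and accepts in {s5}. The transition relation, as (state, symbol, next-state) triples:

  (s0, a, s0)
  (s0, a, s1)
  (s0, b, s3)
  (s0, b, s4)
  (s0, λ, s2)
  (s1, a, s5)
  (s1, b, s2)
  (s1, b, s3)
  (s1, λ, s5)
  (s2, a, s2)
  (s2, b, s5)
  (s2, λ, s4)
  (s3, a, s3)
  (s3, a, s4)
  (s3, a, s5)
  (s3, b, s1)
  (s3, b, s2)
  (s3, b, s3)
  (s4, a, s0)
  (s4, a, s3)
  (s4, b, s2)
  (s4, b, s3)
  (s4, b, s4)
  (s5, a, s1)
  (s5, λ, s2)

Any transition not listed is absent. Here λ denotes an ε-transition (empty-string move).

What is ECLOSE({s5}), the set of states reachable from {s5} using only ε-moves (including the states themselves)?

{s2, s4, s5}

Begin with {s5}.
ε-move s5 → s2; add s2.
ε-move s2 → s4; add s4.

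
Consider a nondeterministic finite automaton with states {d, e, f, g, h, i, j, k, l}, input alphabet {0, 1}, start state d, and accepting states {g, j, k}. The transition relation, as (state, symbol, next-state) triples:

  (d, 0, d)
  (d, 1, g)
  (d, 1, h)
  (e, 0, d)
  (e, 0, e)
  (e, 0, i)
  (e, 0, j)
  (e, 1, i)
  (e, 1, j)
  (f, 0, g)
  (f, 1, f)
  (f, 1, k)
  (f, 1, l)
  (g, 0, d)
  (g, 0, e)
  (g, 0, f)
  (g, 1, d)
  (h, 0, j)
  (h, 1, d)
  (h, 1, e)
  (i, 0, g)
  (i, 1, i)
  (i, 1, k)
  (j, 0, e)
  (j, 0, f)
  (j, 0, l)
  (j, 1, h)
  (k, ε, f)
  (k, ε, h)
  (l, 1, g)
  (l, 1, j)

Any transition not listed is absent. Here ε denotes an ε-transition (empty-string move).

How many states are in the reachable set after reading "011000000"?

7

Start in {d}.
Read '0': d→{d}; now {d}.
Read '1': d→{g, h}; now {g, h}.
Read '1': g→{d}, h→{d, e}; now {d, e}.
Read '0': d→{d}, e→{d, e, i, j}; now {d, e, i, j}.
Read '0': d→{d}, e→{d, e, i, j}, i→{g}, j→{e, f, l}; now {d, e, f, g, i, j, l}.
Read '0': d→{d}, e→{d, e, i, j}, f→{g}, g→{d, e, f}, i→{g}, j→{e, f, l}, l→∅; now {d, e, f, g, i, j, l}.
Read '0': d→{d}, e→{d, e, i, j}, f→{g}, g→{d, e, f}, i→{g}, j→{e, f, l}, l→∅; now {d, e, f, g, i, j, l}.
Read '0': d→{d}, e→{d, e, i, j}, f→{g}, g→{d, e, f}, i→{g}, j→{e, f, l}, l→∅; now {d, e, f, g, i, j, l}.
Read '0': d→{d}, e→{d, e, i, j}, f→{g}, g→{d, e, f}, i→{g}, j→{e, f, l}, l→∅; now {d, e, f, g, i, j, l}.
That set has 7 states.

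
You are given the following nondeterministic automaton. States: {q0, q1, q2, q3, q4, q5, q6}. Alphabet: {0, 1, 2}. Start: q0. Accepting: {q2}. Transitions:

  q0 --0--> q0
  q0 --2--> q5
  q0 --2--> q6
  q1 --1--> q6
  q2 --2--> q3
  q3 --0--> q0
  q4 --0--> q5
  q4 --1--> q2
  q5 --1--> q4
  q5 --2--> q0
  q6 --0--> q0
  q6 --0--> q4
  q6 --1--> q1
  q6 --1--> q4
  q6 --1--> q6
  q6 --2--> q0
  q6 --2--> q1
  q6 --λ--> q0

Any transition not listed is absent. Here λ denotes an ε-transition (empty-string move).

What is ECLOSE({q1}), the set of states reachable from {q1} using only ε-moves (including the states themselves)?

{q1}

Begin with {q1}.
No ε-moves leave this set, so the closure equals the set itself.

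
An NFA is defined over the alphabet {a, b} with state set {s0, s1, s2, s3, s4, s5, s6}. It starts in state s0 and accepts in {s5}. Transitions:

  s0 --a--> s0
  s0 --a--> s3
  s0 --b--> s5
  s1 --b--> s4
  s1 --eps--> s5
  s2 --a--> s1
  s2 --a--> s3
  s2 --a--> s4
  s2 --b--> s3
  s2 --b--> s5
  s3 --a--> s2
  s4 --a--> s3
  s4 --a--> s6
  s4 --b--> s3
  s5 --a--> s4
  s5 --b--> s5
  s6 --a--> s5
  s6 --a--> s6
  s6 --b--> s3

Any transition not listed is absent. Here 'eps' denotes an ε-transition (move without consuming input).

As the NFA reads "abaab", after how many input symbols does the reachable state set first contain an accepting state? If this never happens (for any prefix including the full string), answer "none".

2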